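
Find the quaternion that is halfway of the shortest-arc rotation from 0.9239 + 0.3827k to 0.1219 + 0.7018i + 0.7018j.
0.7011 + 0.4705i + 0.4705j + 0.2565k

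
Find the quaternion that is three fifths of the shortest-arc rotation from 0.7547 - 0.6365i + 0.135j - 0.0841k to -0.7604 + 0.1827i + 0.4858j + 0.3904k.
0.8297 - 0.4016i - 0.2559j - 0.2912k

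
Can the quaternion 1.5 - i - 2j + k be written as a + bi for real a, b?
No. The quaternion 1.5 - i - 2j + k has j-coefficient y = -2 and k-coefficient z = 1, not both zero, so it does not lie in the complex subalgebra spanned by 1 and i.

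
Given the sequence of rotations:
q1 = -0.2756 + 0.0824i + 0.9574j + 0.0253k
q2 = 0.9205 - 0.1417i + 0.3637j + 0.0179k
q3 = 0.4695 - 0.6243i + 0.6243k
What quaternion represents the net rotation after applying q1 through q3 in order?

q2 · q1 = -0.5907 + 0.107i + 0.7861j - 0.1473k
q3 · q2 · q1 = -0.1186 - 0.0718i + 0.3439j - 0.9287k
-0.1186 - 0.0718i + 0.3439j - 0.9287k


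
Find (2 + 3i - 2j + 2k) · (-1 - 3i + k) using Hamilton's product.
5 - 11i - 7j - 6k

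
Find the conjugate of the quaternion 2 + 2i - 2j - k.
2 - 2i + 2j + k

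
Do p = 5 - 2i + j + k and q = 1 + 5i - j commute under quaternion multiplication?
No: pq = 16 + 24i + j - 2k ≠ 16 + 22i - 9j + 4k = qp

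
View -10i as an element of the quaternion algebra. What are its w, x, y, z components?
0 - 10i + 0j + 0k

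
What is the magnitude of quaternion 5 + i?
√26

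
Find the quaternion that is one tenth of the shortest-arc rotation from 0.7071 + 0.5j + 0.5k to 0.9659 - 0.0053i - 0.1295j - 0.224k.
0.7765 - 0.0006i + 0.4512j + 0.4399k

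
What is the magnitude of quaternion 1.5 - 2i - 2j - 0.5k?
3.24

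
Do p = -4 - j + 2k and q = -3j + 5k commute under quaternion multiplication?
No: pq = -13 + i + 12j - 20k ≠ -13 - i + 12j - 20k = qp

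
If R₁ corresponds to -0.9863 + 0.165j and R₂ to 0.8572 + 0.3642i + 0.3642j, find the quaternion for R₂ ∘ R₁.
-0.9055 - 0.3592i - 0.2178j + 0.0601k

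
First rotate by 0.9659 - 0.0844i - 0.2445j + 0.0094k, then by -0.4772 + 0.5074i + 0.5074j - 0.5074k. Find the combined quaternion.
-0.2893 + 0.4111i + 0.6448j - 0.5758k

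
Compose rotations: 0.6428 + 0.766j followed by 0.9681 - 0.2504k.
0.6223 + 0.1918i + 0.7416j - 0.161k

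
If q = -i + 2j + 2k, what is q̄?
i - 2j - 2k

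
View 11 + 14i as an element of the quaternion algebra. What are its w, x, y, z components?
11 + 14i + 0j + 0k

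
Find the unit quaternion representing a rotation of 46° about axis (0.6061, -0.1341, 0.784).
0.9205 + 0.2368i - 0.0524j + 0.3063k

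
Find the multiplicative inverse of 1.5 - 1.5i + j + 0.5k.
0.2609 + 0.2609i - 0.1739j - 0.087k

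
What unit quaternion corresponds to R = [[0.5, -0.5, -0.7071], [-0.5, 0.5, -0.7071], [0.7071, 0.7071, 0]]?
0.7071 + 0.5i - 0.5j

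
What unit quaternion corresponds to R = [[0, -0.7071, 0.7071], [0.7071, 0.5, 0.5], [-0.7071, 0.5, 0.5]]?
0.7071 + 0.5j + 0.5k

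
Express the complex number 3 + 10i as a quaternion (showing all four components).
3 + 10i + 0j + 0k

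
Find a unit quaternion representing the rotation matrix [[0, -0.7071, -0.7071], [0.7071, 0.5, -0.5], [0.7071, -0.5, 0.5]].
0.7071 - 0.5j + 0.5k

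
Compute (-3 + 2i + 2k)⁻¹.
-0.1765 - 0.1176i - 0.1176k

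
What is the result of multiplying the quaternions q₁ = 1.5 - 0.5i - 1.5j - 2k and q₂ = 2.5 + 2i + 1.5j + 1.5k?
10 + 2.5i - 4.75j - 0.5k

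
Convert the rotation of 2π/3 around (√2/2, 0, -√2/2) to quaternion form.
0.5 + 0.6124i - 0.6124k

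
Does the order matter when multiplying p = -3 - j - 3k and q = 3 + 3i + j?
Yes: pq = -8 - 6i - 15j - 6k ≠ -8 - 12i + 3j - 12k = qp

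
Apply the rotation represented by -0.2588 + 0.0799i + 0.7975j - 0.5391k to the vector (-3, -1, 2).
(1.714, -3.262, -0.648)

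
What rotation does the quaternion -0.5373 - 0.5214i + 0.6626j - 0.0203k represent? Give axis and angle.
axis = (-0.6182, 0.7856, -0.0241), θ = 245°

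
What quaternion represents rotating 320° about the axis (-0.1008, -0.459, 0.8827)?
-0.9397 - 0.0345i - 0.157j + 0.3019k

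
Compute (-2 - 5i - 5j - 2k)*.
-2 + 5i + 5j + 2k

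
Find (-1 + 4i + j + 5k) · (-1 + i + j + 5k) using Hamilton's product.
-29 - 5i - 17j - 7k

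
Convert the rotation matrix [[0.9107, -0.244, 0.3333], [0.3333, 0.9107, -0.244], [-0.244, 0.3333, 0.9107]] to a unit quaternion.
0.9659 + 0.1494i + 0.1494j + 0.1494k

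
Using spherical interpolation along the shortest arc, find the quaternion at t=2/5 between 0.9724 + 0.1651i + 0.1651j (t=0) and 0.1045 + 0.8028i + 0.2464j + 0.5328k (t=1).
0.7617 + 0.5329i + 0.2469j + 0.2739k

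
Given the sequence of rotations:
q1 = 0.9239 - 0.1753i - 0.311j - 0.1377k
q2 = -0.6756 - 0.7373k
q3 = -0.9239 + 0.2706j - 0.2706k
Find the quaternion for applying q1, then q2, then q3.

q2 · q1 = -0.7257 - 0.1109i + 0.3394j - 0.5882k
q3 · q2 · q1 = 0.4195 + 0.0351i - 0.4799j + 0.7698k
0.4195 + 0.0351i - 0.4799j + 0.7698k


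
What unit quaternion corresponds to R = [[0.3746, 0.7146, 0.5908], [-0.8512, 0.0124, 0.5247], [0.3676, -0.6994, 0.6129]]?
0.7071 - 0.4328i + 0.0789j - 0.5536k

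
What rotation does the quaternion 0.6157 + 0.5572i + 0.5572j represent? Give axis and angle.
axis = (√2/2, √2/2, 0), θ = 104°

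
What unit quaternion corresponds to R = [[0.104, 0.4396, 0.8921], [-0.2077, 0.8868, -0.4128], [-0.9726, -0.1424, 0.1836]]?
0.7373 + 0.0917i + 0.6323j - 0.2195k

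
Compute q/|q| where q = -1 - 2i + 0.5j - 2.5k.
-0.2949 - 0.5898i + 0.1474j - 0.7372k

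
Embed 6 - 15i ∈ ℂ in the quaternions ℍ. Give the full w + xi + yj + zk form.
6 - 15i + 0j + 0k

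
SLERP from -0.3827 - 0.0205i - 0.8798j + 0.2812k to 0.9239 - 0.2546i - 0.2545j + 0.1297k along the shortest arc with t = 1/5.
-0.6271 + 0.0556i - 0.744j + 0.2236k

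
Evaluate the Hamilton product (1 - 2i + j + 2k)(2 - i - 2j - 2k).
6 - 3i - 6j + 7k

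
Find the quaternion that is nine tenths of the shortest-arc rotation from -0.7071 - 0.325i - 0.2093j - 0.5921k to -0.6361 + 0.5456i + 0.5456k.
0.5167 - 0.5844i - 0.0317j - 0.6249k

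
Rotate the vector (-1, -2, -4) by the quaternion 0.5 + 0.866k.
(2.232, 0.134, -4)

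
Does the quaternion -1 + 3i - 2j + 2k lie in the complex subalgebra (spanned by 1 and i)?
No. The quaternion -1 + 3i - 2j + 2k has j-coefficient y = -2 and k-coefficient z = 2, not both zero, so it does not lie in the complex subalgebra spanned by 1 and i.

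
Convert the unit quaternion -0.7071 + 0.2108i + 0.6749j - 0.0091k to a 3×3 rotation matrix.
[[0.0889, 0.2717, -0.9583], [0.2974, 0.911, 0.2858], [0.9506, -0.3104, 0.0001]]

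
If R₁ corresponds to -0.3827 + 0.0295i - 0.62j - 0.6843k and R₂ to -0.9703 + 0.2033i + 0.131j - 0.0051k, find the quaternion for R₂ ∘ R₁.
0.4431 - 0.1992i + 0.6904j + 0.536k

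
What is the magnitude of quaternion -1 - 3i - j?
√11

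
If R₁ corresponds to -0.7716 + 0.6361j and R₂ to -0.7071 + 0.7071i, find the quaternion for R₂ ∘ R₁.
0.5456 - 0.5456i - 0.4498j + 0.4498k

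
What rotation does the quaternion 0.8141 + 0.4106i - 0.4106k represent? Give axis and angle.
axis = (√2/2, 0, -√2/2), θ = 71°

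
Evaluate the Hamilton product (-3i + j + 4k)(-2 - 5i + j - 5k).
4 - 3i - 37j - 6k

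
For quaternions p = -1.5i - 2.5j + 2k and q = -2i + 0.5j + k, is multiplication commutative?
No: pq = -3.75 - 3.5i - 2.5j - 5.75k ≠ -3.75 + 3.5i + 2.5j + 5.75k = qp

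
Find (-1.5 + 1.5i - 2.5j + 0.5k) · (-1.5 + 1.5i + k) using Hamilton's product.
-0.5 - 7i + 3j + 1.5k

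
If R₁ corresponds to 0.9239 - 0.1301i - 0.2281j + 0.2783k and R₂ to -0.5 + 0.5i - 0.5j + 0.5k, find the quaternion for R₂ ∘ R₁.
-0.6501 + 0.5019i - 0.5521j + 0.1437k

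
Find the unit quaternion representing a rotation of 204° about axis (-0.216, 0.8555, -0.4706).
-0.2079 - 0.2113i + 0.8368j - 0.4603k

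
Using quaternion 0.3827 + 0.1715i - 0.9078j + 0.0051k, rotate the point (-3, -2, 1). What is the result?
(1.882, -1.1, -3.041)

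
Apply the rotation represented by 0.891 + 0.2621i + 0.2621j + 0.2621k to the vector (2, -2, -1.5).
(1.203, 0.253, -2.956)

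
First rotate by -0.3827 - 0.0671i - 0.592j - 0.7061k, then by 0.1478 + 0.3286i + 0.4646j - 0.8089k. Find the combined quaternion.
-0.3306 - 0.9426i + 0.021j + 0.0418k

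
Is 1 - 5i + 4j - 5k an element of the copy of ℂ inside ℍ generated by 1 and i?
No. The quaternion 1 - 5i + 4j - 5k has j-coefficient y = 4 and k-coefficient z = -5, not both zero, so it does not lie in the complex subalgebra spanned by 1 and i.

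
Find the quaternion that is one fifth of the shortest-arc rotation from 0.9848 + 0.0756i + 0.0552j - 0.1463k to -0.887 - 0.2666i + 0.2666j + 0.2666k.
0.978 + 0.1159i - 0.0102j - 0.173k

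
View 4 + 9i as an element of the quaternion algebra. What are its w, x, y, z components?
4 + 9i + 0j + 0k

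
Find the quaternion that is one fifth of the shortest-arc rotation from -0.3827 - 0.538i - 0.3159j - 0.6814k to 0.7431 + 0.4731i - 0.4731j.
-0.5219 - 0.5897i - 0.1571j - 0.596k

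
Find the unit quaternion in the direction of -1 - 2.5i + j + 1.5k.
-0.3086 - 0.7715i + 0.3086j + 0.4629k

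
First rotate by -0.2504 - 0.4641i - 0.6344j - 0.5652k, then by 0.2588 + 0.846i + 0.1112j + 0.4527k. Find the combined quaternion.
0.6542 - 0.1076i + 0.076j - 0.7447k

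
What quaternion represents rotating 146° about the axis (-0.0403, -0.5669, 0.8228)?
0.2924 - 0.0385i - 0.5421j + 0.7868k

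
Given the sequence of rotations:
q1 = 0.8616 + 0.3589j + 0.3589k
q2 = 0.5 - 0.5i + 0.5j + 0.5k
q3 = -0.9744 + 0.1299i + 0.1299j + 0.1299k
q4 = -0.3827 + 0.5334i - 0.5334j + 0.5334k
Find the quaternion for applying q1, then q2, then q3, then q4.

q2 · q1 = 0.0719 - 0.4308i + 0.7897j + 0.4308k
q3 · q2 · q1 = -0.1726 + 0.3825i - 0.8721j - 0.2519k
q4 · q3 · q2 · q1 = -0.4688 + 0.3611i + 0.7642j - 0.2568k
-0.4688 + 0.3611i + 0.7642j - 0.2568k


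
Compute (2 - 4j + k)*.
2 + 4j - k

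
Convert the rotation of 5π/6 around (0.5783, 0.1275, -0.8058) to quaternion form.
0.2588 + 0.5586i + 0.1232j - 0.7783k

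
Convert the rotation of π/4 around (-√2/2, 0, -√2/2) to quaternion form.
0.9239 - 0.2706i - 0.2706k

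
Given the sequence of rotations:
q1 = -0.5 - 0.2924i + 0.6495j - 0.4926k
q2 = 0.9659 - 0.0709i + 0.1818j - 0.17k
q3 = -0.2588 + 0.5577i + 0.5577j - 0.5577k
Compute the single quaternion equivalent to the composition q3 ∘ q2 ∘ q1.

q2 · q1 = -0.7055 - 0.2261i + 0.5512j - 0.3837k
q3 · q2 · q1 = -0.2127 - 0.2415i - 0.196j + 0.9263k
-0.2127 - 0.2415i - 0.196j + 0.9263k


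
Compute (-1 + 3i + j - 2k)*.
-1 - 3i - j + 2k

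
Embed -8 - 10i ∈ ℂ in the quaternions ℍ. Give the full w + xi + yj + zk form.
-8 - 10i + 0j + 0k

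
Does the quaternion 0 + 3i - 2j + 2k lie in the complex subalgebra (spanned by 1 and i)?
No. The quaternion 3i - 2j + 2k has j-coefficient y = -2 and k-coefficient z = 2, not both zero, so it does not lie in the complex subalgebra spanned by 1 and i.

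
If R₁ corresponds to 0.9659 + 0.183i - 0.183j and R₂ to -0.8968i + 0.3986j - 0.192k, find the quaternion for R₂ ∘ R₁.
0.2371 - 0.9014i + 0.3499j - 0.0943k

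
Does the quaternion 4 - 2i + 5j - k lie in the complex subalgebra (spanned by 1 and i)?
No. The quaternion 4 - 2i + 5j - k has j-coefficient y = 5 and k-coefficient z = -1, not both zero, so it does not lie in the complex subalgebra spanned by 1 and i.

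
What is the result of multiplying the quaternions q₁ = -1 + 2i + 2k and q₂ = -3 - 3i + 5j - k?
11 - 13i - 9j + 5k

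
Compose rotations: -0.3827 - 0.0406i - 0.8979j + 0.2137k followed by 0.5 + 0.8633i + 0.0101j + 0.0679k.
-0.1617 - 0.2876i - 0.6401j - 0.6939k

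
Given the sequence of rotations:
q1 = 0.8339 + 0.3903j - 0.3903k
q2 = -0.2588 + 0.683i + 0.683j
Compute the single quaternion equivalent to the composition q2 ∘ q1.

q2 · q1 = -0.4824 + 0.303i + 0.7351j + 0.3676k
-0.4824 + 0.303i + 0.7351j + 0.3676k


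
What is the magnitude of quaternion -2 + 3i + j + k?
√15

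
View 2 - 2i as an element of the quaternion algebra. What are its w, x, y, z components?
2 - 2i + 0j + 0k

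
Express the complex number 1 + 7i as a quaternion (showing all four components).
1 + 7i + 0j + 0k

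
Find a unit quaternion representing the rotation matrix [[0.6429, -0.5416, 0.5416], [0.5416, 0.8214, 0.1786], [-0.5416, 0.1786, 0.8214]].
0.9063 + 0.2988j + 0.2988k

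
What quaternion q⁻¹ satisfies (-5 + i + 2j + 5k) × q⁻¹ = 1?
-0.0909 - 0.0182i - 0.0364j - 0.0909k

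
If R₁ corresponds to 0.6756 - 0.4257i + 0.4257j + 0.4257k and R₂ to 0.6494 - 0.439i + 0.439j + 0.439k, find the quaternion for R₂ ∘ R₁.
-0.1219 - 0.573i + 0.573j + 0.573k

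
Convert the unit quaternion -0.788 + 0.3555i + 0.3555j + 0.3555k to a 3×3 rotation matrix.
[[0.4945, 0.813, -0.3075], [-0.3075, 0.4945, 0.813], [0.813, -0.3075, 0.4945]]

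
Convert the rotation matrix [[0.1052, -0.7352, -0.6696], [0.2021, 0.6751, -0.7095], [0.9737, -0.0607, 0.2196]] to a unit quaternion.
0.7071 + 0.2294i - 0.581j + 0.3314k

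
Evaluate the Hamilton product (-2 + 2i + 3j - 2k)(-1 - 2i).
6 + 2i + j + 8k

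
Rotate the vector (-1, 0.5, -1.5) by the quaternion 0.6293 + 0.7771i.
(-1, 1.363, 0.801)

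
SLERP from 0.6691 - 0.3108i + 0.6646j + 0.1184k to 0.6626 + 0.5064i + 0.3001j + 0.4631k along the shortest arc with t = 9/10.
0.6962 + 0.4345i + 0.3582j + 0.4452k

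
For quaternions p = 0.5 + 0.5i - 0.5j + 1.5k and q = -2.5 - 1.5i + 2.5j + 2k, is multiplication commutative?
No: pq = -2.25 - 6.75i - 0.75j - 2.25k ≠ -2.25 + 2.75i + 5.75j - 3.25k = qp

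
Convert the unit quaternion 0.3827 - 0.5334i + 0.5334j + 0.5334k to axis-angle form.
axis = (-√3/3, √3/3, √3/3), θ = 3π/4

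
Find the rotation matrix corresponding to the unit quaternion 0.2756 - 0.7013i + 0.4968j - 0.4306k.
[[0.1355, -0.4595, 0.8778], [-0.9342, -0.3545, -0.0413], [0.3301, -0.8144, -0.4773]]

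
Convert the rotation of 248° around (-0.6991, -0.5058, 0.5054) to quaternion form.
-0.5592 - 0.5796i - 0.4193j + 0.419k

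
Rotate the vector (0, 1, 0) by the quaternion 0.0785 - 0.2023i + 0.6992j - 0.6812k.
(-0.176, -0.01, -0.984)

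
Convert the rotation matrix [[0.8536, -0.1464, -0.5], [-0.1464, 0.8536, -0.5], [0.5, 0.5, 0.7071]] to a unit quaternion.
0.9239 + 0.2706i - 0.2706j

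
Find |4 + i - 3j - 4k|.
√42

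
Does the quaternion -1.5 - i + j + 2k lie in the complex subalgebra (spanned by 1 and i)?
No. The quaternion -1.5 - i + j + 2k has j-coefficient y = 1 and k-coefficient z = 2, not both zero, so it does not lie in the complex subalgebra spanned by 1 and i.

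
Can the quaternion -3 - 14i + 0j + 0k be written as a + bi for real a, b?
Yes. The quaternion -3 - 14i has j- and k-coefficients y = z = 0, so it lies in the complex subalgebra spanned by 1 and i.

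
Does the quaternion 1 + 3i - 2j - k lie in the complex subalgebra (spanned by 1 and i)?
No. The quaternion 1 + 3i - 2j - k has j-coefficient y = -2 and k-coefficient z = -1, not both zero, so it does not lie in the complex subalgebra spanned by 1 and i.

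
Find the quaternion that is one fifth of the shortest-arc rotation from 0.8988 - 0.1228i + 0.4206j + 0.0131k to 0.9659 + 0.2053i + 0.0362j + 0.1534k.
0.934 - 0.057i + 0.35j + 0.0428k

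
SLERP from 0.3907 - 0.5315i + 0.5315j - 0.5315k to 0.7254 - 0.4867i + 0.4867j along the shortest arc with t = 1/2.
0.5881 - 0.5365i + 0.5365j - 0.2801k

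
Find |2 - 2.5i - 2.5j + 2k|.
4.528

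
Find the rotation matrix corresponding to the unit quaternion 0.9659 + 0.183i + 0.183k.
[[0.933, -0.3535, 0.067], [0.3535, 0.866, -0.3535], [0.067, 0.3535, 0.933]]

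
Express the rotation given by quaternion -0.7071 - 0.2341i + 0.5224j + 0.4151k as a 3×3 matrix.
[[0.1096, 0.3424, -0.9331], [-0.8316, 0.5458, 0.1026], [0.5444, 0.7648, 0.3446]]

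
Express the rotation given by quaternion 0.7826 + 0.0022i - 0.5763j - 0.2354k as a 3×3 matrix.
[[0.2249, 0.3659, -0.9031], [-0.371, 0.8892, 0.2679], [0.901, 0.2748, 0.3357]]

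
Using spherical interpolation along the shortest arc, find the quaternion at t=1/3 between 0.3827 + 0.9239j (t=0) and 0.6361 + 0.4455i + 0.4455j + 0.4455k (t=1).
0.5109 + 0.1661i + 0.827j + 0.1661k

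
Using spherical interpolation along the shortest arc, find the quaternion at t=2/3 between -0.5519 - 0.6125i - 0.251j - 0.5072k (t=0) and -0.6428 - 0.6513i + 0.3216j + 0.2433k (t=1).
-0.6852 - 0.7149i + 0.1385j - 0.0181k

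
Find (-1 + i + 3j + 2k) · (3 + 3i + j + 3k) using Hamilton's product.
-15 + 7i + 11j - 5k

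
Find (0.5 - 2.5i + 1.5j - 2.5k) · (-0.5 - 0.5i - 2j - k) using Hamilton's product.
-1 - 5.5i - 3j + 6.5k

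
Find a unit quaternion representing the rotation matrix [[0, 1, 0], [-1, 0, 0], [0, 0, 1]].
0.7071 - 0.7071k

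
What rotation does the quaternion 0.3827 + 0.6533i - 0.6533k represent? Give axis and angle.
axis = (√2/2, 0, -√2/2), θ = 3π/4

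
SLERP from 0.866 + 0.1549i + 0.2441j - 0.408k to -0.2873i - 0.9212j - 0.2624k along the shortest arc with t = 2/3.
0.3969 + 0.3059i + 0.865j + 0.0275k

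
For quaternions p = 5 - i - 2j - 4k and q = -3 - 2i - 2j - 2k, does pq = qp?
No: pq = -29 - 11i + 2j ≠ -29 - 3i - 10j + 4k = qp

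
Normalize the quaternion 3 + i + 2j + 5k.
0.4804 + 0.1601i + 0.3203j + 0.8006k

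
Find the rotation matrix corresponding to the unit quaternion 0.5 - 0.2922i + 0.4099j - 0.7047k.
[[-0.3292, 0.4652, 0.8217], [-0.9442, -0.164, -0.2855], [0.0019, -0.8699, 0.4932]]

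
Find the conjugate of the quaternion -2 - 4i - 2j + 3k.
-2 + 4i + 2j - 3k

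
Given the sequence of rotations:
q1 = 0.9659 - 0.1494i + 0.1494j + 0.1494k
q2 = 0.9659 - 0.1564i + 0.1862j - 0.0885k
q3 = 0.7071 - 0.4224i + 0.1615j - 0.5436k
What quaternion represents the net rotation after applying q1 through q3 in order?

q2 · q1 = 0.895 - 0.2543i + 0.3607j + 0.0633k
q3 · q2 · q1 = 0.5016 - 0.3516i + 0.5646j - 0.5531k
0.5016 - 0.3516i + 0.5646j - 0.5531k


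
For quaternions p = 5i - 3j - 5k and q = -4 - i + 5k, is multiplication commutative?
No: pq = 30 - 35i - 8j + 17k ≠ 30 - 5i + 32j + 23k = qp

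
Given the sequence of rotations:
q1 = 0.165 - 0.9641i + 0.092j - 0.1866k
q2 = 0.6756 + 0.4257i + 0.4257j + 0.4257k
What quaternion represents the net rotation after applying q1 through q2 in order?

q2 · q1 = 0.5622 - 0.6997i - 0.1986j + 0.3938k
0.5622 - 0.6997i - 0.1986j + 0.3938k


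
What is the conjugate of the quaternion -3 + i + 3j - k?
-3 - i - 3j + k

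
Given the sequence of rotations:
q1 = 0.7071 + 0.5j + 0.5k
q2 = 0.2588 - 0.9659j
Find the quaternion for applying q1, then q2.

q2 · q1 = 0.6659 - 0.4829i - 0.5536j + 0.1294k
0.6659 - 0.4829i - 0.5536j + 0.1294k


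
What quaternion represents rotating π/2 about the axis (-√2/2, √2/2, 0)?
0.7071 - 0.5i + 0.5j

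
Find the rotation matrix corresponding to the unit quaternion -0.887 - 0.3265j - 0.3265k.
[[0.5736, -0.5792, 0.5792], [0.5792, 0.7868, 0.2132], [-0.5792, 0.2132, 0.7868]]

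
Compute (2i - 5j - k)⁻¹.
-0.0667i + 0.1667j + 0.0333k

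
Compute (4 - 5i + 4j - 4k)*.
4 + 5i - 4j + 4k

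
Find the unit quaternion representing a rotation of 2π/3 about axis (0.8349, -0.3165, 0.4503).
0.5 + 0.723i - 0.2741j + 0.39k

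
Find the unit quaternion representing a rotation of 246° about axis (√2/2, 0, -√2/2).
-0.5446 + 0.593i - 0.593k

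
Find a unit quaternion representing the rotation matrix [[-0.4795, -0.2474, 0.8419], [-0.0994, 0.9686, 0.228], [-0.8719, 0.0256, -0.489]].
0.5 - 0.1012i + 0.8569j + 0.074k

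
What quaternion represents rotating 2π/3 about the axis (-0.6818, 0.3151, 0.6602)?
0.5 - 0.5905i + 0.2729j + 0.5717k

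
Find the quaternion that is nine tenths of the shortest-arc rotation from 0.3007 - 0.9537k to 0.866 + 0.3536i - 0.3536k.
0.8371 + 0.3276i - 0.4381k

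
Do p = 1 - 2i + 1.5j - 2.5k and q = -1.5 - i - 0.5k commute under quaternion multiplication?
No: pq = -4.75 + 1.25i - 0.75j + 4.75k ≠ -4.75 + 2.75i - 3.75j + 1.75k = qp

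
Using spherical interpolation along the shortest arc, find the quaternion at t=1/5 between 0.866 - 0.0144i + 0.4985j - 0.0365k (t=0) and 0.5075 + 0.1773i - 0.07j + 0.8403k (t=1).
0.8888 + 0.0324i + 0.4196j + 0.1814k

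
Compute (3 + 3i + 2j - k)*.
3 - 3i - 2j + k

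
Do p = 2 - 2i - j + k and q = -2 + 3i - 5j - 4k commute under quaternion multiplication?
No: pq = 1 + 19i - 13j + 3k ≠ 1 + i - 3j - 23k = qp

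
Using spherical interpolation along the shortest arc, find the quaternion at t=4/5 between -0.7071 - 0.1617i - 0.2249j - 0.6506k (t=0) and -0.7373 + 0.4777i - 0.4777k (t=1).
-0.7625 + 0.3593i - 0.0489j - 0.5359k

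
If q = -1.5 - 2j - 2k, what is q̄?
-1.5 + 2j + 2k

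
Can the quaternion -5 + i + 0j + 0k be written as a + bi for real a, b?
Yes. The quaternion -5 + i has j- and k-coefficients y = z = 0, so it lies in the complex subalgebra spanned by 1 and i.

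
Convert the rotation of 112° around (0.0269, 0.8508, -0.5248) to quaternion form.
0.5592 + 0.0223i + 0.7053j - 0.4351k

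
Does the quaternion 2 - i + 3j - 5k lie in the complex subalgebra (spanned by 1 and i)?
No. The quaternion 2 - i + 3j - 5k has j-coefficient y = 3 and k-coefficient z = -5, not both zero, so it does not lie in the complex subalgebra spanned by 1 and i.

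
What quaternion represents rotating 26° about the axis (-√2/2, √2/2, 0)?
0.9744 - 0.1591i + 0.1591j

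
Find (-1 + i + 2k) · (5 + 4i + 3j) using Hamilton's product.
-9 - 5i + 5j + 13k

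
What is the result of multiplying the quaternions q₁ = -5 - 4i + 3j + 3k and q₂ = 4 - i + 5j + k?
-42 - 23i - 12j - 10k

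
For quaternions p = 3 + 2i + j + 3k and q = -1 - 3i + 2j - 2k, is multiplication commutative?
No: pq = 7 - 19i - 2k ≠ 7 - 3i + 10j - 16k = qp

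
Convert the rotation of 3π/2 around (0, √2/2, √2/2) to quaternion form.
-0.7071 + 0.5j + 0.5k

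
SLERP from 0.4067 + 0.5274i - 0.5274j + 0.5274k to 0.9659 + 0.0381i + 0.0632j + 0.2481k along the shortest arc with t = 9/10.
0.9504 + 0.0989i - 0.0044j + 0.2949k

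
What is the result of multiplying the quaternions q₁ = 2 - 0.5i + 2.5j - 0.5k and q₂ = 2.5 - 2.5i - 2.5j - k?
9.5 - 10i + 2j + 4.25k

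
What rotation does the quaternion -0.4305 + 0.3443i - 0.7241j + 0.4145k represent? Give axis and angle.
axis = (0.3815, -0.8022, 0.4592), θ = 231°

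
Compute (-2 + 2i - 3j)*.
-2 - 2i + 3j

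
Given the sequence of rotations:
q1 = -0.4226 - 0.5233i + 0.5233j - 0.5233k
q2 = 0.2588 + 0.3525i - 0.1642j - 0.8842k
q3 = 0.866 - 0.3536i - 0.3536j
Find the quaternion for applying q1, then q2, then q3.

q2 · q1 = -0.3017 + 0.2642i + 0.852j + 0.3368k
q3 · q2 · q1 = 0.1334 + 0.2164i + 0.9636j + 0.0838k
0.1334 + 0.2164i + 0.9636j + 0.0838k


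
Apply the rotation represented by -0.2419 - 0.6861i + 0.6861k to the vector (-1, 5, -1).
(2.543, -3.751, 2.543)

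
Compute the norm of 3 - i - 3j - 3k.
√28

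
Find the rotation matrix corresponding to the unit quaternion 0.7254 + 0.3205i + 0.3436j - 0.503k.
[[0.2579, 0.95, 0.1761], [-0.5095, 0.2885, -0.8106], [-0.8209, 0.1193, 0.5584]]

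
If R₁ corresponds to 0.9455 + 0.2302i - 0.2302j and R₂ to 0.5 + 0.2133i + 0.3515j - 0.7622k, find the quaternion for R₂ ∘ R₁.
0.5046 + 0.1413i + 0.0418j - 0.8507k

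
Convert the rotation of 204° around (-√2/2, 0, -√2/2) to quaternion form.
-0.2079 - 0.6917i - 0.6917k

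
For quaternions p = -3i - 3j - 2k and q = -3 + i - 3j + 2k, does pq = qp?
No: pq = -2 - 3i + 13j + 18k ≠ -2 + 21i + 5j - 6k = qp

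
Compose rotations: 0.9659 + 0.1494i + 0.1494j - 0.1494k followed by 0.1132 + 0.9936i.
-0.0391 + 0.9766i + 0.1654j + 0.1315k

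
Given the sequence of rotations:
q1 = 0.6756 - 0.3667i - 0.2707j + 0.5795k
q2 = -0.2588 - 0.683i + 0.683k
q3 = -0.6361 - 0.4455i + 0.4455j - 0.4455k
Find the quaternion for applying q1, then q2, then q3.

q2 · q1 = -0.8211 - 0.1816i + 0.2154j + 0.4963k
q3 · q2 · q1 = 0.5665 + 0.7984i - 0.2008j + 0.035k
0.5665 + 0.7984i - 0.2008j + 0.035k


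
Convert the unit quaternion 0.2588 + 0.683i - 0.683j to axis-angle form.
axis = (√2/2, -√2/2, 0), θ = 5π/6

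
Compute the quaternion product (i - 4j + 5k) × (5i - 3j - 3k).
-2 + 27i + 28j + 17k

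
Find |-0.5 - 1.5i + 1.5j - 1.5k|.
√7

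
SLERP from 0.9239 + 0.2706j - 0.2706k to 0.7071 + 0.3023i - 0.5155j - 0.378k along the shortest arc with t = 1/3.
0.9341 + 0.1143i + 0.0004j - 0.3382k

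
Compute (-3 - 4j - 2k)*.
-3 + 4j + 2k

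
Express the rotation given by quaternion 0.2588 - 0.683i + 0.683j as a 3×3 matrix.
[[0.067, -0.933, 0.3535], [-0.933, 0.067, 0.3535], [-0.3535, -0.3535, -0.866]]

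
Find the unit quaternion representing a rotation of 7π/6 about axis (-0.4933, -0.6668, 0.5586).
-0.2588 - 0.4765i - 0.6441j + 0.5396k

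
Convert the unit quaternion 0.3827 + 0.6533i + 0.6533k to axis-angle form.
axis = (√2/2, 0, √2/2), θ = 3π/4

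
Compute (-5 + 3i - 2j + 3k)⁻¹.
-0.1064 - 0.0638i + 0.0426j - 0.0638k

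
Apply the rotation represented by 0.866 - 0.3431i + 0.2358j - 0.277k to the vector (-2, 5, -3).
(-1.676, 2.948, -5.148)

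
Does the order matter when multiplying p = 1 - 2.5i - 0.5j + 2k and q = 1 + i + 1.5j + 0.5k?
Yes: pq = 3.25 - 4.75i + 4.25j - 0.75k ≠ 3.25 + 1.75i - 2.25j + 5.75k = qp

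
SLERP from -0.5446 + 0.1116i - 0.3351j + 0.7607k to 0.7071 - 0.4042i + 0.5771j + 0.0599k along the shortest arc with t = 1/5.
-0.6259 + 0.1886i - 0.4182j + 0.6307k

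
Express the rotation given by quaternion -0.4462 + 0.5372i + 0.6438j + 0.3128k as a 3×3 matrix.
[[-0.0246, 0.9708, -0.2385], [0.4126, 0.2271, 0.8822], [0.9106, -0.0766, -0.4061]]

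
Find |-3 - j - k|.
√11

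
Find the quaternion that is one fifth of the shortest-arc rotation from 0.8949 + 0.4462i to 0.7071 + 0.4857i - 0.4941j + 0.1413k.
0.8782 + 0.4659i - 0.1039j + 0.0297k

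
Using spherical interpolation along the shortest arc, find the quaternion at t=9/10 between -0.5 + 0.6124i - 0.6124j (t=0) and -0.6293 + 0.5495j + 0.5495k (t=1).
0.5425 + 0.0945i - 0.6356j - 0.5411k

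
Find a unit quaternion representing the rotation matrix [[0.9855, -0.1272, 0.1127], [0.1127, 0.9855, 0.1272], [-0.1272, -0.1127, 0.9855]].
0.9945 - 0.0603i + 0.0603j + 0.0603k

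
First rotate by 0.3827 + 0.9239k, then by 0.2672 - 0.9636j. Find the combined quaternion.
0.1023 - 0.8903i - 0.3688j + 0.2469k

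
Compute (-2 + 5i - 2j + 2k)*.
-2 - 5i + 2j - 2k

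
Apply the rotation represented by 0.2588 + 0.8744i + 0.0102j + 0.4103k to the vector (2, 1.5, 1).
(1.757, -1.283, 1.587)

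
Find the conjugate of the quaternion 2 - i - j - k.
2 + i + j + k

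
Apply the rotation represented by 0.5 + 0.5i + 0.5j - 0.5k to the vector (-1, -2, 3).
(-2, -3, 1)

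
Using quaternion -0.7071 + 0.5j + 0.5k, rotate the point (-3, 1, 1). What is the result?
(0, 3.121, -1.121)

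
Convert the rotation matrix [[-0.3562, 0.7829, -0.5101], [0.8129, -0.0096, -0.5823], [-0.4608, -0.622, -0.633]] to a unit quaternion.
-0.0175 + 0.5671i + 0.7035j - 0.428k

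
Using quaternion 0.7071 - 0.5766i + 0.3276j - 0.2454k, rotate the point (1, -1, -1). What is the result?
(-0.051, -1.594, 0.675)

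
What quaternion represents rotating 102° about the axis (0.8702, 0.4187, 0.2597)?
0.6293 + 0.6763i + 0.3254j + 0.2018k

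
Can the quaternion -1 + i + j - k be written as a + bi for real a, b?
No. The quaternion -1 + i + j - k has j-coefficient y = 1 and k-coefficient z = -1, not both zero, so it does not lie in the complex subalgebra spanned by 1 and i.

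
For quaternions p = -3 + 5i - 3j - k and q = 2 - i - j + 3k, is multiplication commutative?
No: pq = -1 + 3i - 17j - 19k ≠ -1 + 23i + 11j - 3k = qp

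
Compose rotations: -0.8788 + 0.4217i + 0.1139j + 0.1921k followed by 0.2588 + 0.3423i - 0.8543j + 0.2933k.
-0.3308 - 0.3892i + 0.8382j + 0.1912k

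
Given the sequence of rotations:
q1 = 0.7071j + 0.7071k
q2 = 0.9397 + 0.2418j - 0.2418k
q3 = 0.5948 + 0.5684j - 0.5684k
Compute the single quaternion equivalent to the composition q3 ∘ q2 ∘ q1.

q2 · q1 = 0.342i + 0.6645j + 0.6645k
q3 · q2 · q1 = 0.9588i + 0.2009j + 0.2009k
0.9588i + 0.2009j + 0.2009k


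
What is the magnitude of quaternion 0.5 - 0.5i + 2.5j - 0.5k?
√7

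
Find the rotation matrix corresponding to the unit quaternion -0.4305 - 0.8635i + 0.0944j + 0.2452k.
[[0.8619, 0.0481, -0.5047], [-0.3741, -0.6115, -0.6972], [-0.3422, 0.7898, -0.5091]]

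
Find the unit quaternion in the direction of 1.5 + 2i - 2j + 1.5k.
0.4243 + 0.5657i - 0.5657j + 0.4243k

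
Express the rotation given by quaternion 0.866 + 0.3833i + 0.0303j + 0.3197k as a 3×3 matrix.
[[0.7937, -0.5305, 0.2976], [0.5769, 0.5017, -0.6445], [0.1926, 0.6832, 0.7043]]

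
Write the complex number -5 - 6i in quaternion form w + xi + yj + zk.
-5 - 6i + 0j + 0k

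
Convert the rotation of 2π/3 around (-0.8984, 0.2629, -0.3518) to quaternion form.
0.5 - 0.778i + 0.2277j - 0.3047k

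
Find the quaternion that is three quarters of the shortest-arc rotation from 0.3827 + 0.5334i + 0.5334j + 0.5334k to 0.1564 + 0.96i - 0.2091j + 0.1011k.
0.241 + 0.9401i - 0.0118j + 0.2408k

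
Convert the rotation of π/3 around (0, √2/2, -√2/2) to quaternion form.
0.866 + 0.3536j - 0.3536k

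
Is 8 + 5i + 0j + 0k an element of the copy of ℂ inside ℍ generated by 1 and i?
Yes. The quaternion 8 + 5i has j- and k-coefficients y = z = 0, so it lies in the complex subalgebra spanned by 1 and i.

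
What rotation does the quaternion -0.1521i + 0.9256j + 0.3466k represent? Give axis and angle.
axis = (-0.1521, 0.9256, 0.3466), θ = π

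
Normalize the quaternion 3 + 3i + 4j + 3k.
0.4575 + 0.4575i + 0.61j + 0.4575k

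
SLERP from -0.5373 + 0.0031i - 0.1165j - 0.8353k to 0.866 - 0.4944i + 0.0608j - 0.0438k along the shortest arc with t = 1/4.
-0.71 + 0.1543i - 0.115j - 0.6774k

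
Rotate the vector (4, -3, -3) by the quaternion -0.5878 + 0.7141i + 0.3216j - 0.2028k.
(4.184, 0.97, 3.944)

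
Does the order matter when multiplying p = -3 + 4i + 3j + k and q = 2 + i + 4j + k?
Yes: pq = -23 + 4i - 9j + 12k ≠ -23 + 6i - 3j - 14k = qp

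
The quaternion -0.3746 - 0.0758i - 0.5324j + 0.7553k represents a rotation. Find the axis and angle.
axis = (-0.0818, -0.5742, 0.8146), θ = 224°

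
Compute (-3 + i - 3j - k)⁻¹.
-0.15 - 0.05i + 0.15j + 0.05k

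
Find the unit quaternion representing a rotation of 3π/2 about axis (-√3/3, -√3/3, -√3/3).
-0.7071 - 0.4082i - 0.4082j - 0.4082k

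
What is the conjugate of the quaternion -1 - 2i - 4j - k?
-1 + 2i + 4j + k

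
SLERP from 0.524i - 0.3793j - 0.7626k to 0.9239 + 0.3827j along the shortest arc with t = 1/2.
-0.6105 + 0.3462i - 0.5035j - 0.5039k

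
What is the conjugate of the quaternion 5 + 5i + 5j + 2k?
5 - 5i - 5j - 2k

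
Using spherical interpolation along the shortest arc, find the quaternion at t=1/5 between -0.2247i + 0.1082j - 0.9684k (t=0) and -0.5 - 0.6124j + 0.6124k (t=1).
0.1126 - 0.1881i + 0.2285j - 0.9485k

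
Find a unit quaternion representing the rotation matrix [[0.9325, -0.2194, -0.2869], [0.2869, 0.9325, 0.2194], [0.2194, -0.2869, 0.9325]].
0.9744 - 0.1299i - 0.1299j + 0.1299k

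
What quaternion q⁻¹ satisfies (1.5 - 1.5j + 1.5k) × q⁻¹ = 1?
0.2222 + 0.2222j - 0.2222k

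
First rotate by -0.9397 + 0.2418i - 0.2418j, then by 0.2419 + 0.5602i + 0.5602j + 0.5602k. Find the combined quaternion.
-0.2273 - 0.3325i - 0.4495j - 0.7973k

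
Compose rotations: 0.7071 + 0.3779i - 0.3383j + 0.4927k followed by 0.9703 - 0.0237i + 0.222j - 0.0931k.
0.816 + 0.4278i - 0.1948j + 0.3364k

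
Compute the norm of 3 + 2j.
√13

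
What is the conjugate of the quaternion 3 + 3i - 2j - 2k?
3 - 3i + 2j + 2k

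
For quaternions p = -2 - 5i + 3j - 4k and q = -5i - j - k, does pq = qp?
No: pq = -26 + 3i + 17j + 22k ≠ -26 + 17i - 13j - 18k = qp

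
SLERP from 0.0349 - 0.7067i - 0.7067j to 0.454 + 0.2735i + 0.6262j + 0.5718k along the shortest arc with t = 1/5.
-0.0744 - 0.6576i - 0.7382j - 0.1308k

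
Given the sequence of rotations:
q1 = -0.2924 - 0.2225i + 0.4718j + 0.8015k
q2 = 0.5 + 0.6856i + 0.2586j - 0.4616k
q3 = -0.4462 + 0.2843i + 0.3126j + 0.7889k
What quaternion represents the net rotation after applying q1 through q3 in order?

q2 · q1 = 0.2543 + 0.1133i - 0.2865j + 0.9167k
q3 · q2 · q1 = -0.7793 + 0.5343i + 0.0361j - 0.3253k
-0.7793 + 0.5343i + 0.0361j - 0.3253k


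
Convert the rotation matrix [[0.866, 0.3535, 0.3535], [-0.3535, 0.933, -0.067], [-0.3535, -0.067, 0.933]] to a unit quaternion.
0.9659 + 0.183j - 0.183k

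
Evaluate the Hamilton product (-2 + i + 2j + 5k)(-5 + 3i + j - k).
10 - 18i + 4j - 28k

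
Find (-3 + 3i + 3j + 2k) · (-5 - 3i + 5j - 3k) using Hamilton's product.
15 - 25i - 27j + 23k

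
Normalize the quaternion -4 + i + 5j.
-0.6172 + 0.1543i + 0.7715j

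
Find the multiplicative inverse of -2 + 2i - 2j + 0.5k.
-0.1633 - 0.1633i + 0.1633j - 0.0408k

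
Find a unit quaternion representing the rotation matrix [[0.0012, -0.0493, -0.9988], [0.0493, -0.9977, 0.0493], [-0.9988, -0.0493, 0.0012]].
0.0349 - 0.7067i + 0.7067k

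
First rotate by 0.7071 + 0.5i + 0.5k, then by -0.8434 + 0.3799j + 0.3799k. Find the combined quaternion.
-0.7863 - 0.2318i + 0.4586j - 0.343k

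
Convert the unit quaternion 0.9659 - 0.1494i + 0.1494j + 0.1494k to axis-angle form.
axis = (-√3/3, √3/3, √3/3), θ = π/6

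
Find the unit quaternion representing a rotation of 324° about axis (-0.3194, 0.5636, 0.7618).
-0.9511 - 0.0987i + 0.1742j + 0.2354k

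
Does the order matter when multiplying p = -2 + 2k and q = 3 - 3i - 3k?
Yes: pq = 6i - 6j + 12k ≠ 6i + 6j + 12k = qp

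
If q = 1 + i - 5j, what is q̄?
1 - i + 5j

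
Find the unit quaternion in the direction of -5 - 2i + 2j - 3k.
-0.7715 - 0.3086i + 0.3086j - 0.4629k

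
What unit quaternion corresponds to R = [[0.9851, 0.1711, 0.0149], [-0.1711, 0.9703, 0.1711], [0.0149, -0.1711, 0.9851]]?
0.9925 - 0.0862i - 0.0862k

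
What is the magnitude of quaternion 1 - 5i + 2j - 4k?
√46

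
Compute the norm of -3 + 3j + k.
√19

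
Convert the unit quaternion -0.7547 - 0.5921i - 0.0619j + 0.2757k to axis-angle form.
axis = (-0.9025, -0.0944, 0.4202), θ = 278°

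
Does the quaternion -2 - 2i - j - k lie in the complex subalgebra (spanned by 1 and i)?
No. The quaternion -2 - 2i - j - k has j-coefficient y = -1 and k-coefficient z = -1, not both zero, so it does not lie in the complex subalgebra spanned by 1 and i.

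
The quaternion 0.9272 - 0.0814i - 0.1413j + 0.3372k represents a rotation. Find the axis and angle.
axis = (-0.2173, -0.3772, 0.9003), θ = 44°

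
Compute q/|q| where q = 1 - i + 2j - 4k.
0.2132 - 0.2132i + 0.4264j - 0.8528k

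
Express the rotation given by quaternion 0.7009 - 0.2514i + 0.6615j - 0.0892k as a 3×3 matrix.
[[0.1089, -0.2076, 0.9721], [-0.4576, 0.8577, 0.2344], [-0.8824, -0.4704, -0.0016]]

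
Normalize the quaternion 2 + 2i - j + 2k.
0.5547 + 0.5547i - 0.2774j + 0.5547k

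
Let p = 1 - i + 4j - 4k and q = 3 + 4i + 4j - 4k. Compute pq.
-25 + i - 4j - 36k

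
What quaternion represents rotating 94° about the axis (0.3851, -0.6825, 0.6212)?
0.682 + 0.2816i - 0.4991j + 0.4543k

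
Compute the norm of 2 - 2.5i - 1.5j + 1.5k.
3.841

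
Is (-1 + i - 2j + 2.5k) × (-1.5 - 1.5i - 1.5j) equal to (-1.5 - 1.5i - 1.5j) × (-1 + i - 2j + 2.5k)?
No: pq = 3.75i + 0.75j - 8.25k ≠ -3.75i + 8.25j + 0.75k = qp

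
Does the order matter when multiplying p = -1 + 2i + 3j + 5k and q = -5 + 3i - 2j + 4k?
Yes: pq = -15 + 9i - 6j - 42k ≠ -15 - 35i - 20j - 16k = qp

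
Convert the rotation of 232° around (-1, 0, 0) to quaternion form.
-0.4384 - 0.8988i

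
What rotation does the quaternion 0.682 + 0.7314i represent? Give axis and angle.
axis = (1, 0, 0), θ = 94°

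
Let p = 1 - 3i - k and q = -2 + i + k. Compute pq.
2 + 7i + 2j + 3k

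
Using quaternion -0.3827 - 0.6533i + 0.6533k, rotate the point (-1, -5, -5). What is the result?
(1.621, 6.536, -2.379)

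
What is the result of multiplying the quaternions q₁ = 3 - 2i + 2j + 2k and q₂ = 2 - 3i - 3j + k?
4 - 5i - 9j + 19k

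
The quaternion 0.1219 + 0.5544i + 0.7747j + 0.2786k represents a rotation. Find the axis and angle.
axis = (0.5586, 0.7805, 0.2807), θ = 166°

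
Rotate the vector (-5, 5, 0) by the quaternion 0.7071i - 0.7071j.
(-5, 5, 0)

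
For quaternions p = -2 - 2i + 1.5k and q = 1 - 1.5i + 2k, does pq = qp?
No: pq = -8 + i + 1.75j - 2.5k ≠ -8 + i - 1.75j - 2.5k = qp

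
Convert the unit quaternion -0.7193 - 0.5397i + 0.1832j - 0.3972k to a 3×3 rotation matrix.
[[0.6173, -0.7692, 0.1652], [0.3737, 0.1019, -0.9219], [0.6923, 0.6309, 0.3503]]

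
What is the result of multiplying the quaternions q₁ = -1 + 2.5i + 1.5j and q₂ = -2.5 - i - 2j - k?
8 - 6.75i + 0.75j - 2.5k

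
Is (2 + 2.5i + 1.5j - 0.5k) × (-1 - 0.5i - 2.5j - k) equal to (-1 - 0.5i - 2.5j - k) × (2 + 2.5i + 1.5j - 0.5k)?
No: pq = 2.5 - 6.25i - 3.75j - 7k ≠ 2.5 - 0.75i - 9.25j + 4k = qp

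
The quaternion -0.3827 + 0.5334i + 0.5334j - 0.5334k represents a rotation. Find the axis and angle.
axis = (√3/3, √3/3, -√3/3), θ = 5π/4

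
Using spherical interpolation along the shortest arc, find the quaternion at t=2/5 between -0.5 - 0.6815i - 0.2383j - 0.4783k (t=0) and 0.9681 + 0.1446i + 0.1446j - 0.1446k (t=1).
-0.7816 - 0.5231i - 0.2263j - 0.2535k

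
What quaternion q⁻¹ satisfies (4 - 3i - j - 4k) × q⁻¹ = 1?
0.0952 + 0.0714i + 0.0238j + 0.0952k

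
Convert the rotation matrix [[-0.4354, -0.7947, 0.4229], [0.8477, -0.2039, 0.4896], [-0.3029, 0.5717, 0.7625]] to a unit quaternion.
0.5299 + 0.0387i + 0.3424j + 0.7749k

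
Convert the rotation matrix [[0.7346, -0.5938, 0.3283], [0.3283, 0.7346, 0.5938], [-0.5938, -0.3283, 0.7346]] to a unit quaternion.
0.895 - 0.2576i + 0.2576j + 0.2576k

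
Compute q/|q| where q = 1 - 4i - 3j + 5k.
0.14 - 0.5601i - 0.4201j + 0.7001k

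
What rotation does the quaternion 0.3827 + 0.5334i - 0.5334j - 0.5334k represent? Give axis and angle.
axis = (√3/3, -√3/3, -√3/3), θ = 3π/4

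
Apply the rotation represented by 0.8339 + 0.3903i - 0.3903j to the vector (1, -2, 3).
(-0.648, -3.648, 0.521)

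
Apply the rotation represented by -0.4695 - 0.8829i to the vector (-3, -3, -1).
(-3, 2.506, -1.928)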